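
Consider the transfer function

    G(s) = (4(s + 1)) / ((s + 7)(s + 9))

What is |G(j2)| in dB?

|G(j2)|_dB ≈ -17.5 dB

Substitute s = j2: numerator = 4 + j8, denominator = 59 + j32.
|G(j2)| = |4 + j8| / |59 + j32| = 8.9443 / 67.119 ≈ 0.1333.
In decibels: 20·log₁₀(0.1333) ≈ -17.5 dB.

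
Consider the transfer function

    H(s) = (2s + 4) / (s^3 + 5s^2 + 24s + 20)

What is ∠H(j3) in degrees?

∠H(j3) ≈ -62.74°

At s = j3: numerator = 4 + j6, denominator = -25 + j45.
∠H = ∠num − ∠den = 56.310° − (119.05°) = -62.74°.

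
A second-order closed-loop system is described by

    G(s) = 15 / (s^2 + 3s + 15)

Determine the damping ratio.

ζ ≈ 0.3873

Compare the denominator to the standard form s^2 + 2ζωₙs + ωₙ².
ωₙ² = 15, so ωₙ = √15 ≈ 3.873 rad/s.
2ζωₙ = 3, so ζ = 3/(2·√15) ≈ 0.3873.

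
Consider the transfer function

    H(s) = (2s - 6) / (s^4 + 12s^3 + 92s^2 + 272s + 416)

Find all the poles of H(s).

s = -4 ± 6j, -2 ± 2j

The poles are the roots of the denominator s^4 + 12s^3 + 92s^2 + 272s + 416 = 0.
No real roots exist; factor into two real quadratics: (s^2 + 8s + 52)(s^2 + 4s + 8) = 0.
Each quadratic gives a conjugate pair via the quadratic formula.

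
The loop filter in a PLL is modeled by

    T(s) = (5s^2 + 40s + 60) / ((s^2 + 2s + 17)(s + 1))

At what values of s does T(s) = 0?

Set the numerator to zero: 5s^2 + 40s + 60 = 0, i.e. 5·(s^2 + 8s + 12) = 0.
Factoring: (s + 6)(s + 2) = 0.

s = -6, -2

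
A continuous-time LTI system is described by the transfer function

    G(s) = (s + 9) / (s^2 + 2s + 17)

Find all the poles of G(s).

s = -1 + 4j, -1 - 4j

The poles are the roots of the denominator s^2 + 2s + 17 = 0.
Using the quadratic formula: s = (-2 ± √(-64))/2 = -1 ± 4j.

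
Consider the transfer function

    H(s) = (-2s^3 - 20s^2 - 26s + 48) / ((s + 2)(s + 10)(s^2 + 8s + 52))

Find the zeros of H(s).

s = -8, -3, 1

Set the numerator to zero: -2s^3 - 20s^2 - 26s + 48 = 0, i.e. -2·(s^3 + 10s^2 + 13s - 24) = 0.
Factoring: (s + 8)(s + 3)(s - 1) = 0.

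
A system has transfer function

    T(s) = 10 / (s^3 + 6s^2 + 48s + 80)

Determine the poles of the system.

s = -2 ± 6j, -2

The poles are the roots of the denominator s^3 + 6s^2 + 48s + 80 = 0.
Trying s = -2: the polynomial evaluates to 0, so (s + 2) is a factor.
Dividing out leaves s^2 + 4s + 40 = 0.
The quadratic formula then gives s = -2 ± 6j.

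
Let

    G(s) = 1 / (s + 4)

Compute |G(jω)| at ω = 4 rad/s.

Substitute s = j4: numerator = 1, denominator = 4 + j4.
|G(j4)| = |1| / |4 + j4| = 1 / 5.6569 ≈ 0.1768.

|G(j4)| ≈ 0.1768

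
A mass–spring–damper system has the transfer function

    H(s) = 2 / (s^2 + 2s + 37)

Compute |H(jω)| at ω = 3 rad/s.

|H(j3)| ≈ 0.06984

Substitute s = j3: numerator = 2, denominator = 28 + j6.
|H(j3)| = |2| / |28 + j6| = 2 / 28.636 ≈ 0.06984.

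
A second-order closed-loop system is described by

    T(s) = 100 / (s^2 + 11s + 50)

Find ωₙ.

ωₙ ≈ 7.071 rad/s

Compare the denominator to the standard form s^2 + 2ζωₙs + ωₙ².
ωₙ² = 50, so ωₙ = √50 ≈ 7.071 rad/s.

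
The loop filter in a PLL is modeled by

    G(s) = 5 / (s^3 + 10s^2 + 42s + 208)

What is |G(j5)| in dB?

Substitute s = j5: numerator = 5, denominator = -42 + j85.
|G(j5)| = |5| / |-42 + j85| = 5 / 94.810 ≈ 0.05274.
In decibels: 20·log₁₀(0.05274) ≈ -25.6 dB.

|G(j5)|_dB ≈ -25.6 dB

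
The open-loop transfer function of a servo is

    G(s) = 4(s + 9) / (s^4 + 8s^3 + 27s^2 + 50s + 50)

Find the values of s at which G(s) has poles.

The poles are the roots of the denominator s^4 + 8s^3 + 27s^2 + 50s + 50 = 0.
No real roots exist; factor into two real quadratics: (s^2 + 2s + 5)(s^2 + 6s + 10) = 0.
Each quadratic gives a conjugate pair via the quadratic formula.

s = -1 ± 2j, -3 ± j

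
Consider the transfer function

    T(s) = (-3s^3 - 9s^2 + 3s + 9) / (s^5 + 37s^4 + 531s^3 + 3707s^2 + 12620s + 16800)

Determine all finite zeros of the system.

s = 1, -1, -3

Set the numerator to zero: -3s^3 - 9s^2 + 3s + 9 = 0, i.e. -3·(s^3 + 3s^2 - s - 3) = 0.
Factoring: (s - 1)(s + 1)(s + 3) = 0.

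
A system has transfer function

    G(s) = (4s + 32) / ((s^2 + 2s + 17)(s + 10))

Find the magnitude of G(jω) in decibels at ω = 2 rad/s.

Substitute s = j2: numerator = 32 + j8, denominator = 122 + j66.
|G(j2)| = |32 + j8| / |122 + j66| = 32.985 / 138.71 ≈ 0.2378.
In decibels: 20·log₁₀(0.2378) ≈ -12.5 dB.

|G(j2)|_dB ≈ -12.5 dB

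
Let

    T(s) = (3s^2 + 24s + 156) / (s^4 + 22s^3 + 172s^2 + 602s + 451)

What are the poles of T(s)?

s = -1, -5 ± 4j, -11

The poles are the roots of the denominator s^4 + 22s^3 + 172s^2 + 602s + 451 = 0.
Trying s = -1: the polynomial evaluates to 0, so (s + 1) is a factor.
Dividing out leaves s^3 + 21s^2 + 151s + 451 = 0.
This factors further as (s^2 + 10s + 41)(s + 11) = 0.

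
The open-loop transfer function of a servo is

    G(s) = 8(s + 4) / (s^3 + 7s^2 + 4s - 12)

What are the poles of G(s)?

The poles are the roots of the denominator s^3 + 7s^2 + 4s - 12 = 0.
Trying s = 1: the polynomial evaluates to 0, so (s - 1) is a factor.
Dividing out leaves s^2 + 8s + 12 = 0.
Factoring the quadratic: (s + 6)(s + 2) = 0.

s = 1, -6, -2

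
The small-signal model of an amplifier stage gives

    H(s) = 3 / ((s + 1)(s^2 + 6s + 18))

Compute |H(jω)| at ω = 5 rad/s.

|H(j5)| ≈ 0.01910

Substitute s = j5: numerator = 3, denominator = -157 - j5.
|H(j5)| = |3| / |-157 - j5| = 3 / 157.08 ≈ 0.01910.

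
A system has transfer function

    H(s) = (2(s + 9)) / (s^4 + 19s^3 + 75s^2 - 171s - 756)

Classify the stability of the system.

The denominator s^4 + 19s^3 + 75s^2 - 171s - 756 factors as (s - 3)(s + 3)(s + 12)(s + 7), giving poles at s = 3, -3, -12, -7.
Since the pole(s) at s = 3 lie in the right half-plane, the system is unstable.

unstable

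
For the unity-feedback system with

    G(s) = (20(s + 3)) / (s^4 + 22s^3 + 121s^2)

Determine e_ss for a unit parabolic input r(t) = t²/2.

G(s) has 2 poles at the origin.
This is a Type 2 system. Ka = lim_{s→0} s^2·G(s) = 60/121.
e_ss = 1/Ka = 1/(60/121) = 121/60 ≈ 2.017.

e_ss = 2.017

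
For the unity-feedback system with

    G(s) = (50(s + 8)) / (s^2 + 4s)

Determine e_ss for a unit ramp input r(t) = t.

G(s) has one pole at the origin.
This is a Type 1 system. Kv = lim_{s→0} s·G(s) = 400/4 = 100.
e_ss = 1/Kv = 1/(100) = 1/100 ≈ 0.01000.

e_ss = 0.01000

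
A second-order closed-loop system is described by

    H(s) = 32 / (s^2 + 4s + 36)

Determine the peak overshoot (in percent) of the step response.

Comparing s^2 + 4s + 36 to s^2 + 2ζωₙs + ωₙ²: ωₙ = 6 rad/s and ζ = 4/(2·6) ≈ 0.3333.
%OS = 100·exp(−πζ/√(1−ζ²)) = 100·exp(−π·0.3333/√(1−0.3333²)) ≈ 32.9%.

%OS ≈ 32.9%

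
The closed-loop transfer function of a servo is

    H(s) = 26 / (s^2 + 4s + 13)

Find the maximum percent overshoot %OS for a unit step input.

%OS ≈ 12.3%

Comparing s^2 + 4s + 13 to s^2 + 2ζωₙs + ωₙ²: ωₙ = √13 ≈ 3.606 rad/s and ζ = 4/(2·√13) ≈ 0.5547.
%OS = 100·exp(−πζ/√(1−ζ²)) = 100·exp(−π·0.5547/√(1−0.5547²)) ≈ 12.3%.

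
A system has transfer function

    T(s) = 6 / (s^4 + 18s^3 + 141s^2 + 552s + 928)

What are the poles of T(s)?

s = -5 ± 2j, -4 ± 4j

The poles are the roots of the denominator s^4 + 18s^3 + 141s^2 + 552s + 928 = 0.
No real roots exist; factor into two real quadratics: (s^2 + 10s + 29)(s^2 + 8s + 32) = 0.
Each quadratic gives a conjugate pair via the quadratic formula.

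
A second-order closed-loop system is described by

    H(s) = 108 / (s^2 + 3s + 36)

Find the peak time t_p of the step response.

t_p ≈ 0.5408 s

Comparing s^2 + 3s + 36 to s^2 + 2ζωₙs + ωₙ²: ωₙ = 6 rad/s and ζ = 3/(2·6) = 0.25.
ζωₙ = 3/2 = 1.5, so ω_d = ωₙ√(1−ζ²) = √(ωₙ² − (ζωₙ)²) = √(36 − 1.5²) = √33.75 ≈ 5.809 rad/s.
t_p = π/ω_d = π/5.809 ≈ 0.5408 s.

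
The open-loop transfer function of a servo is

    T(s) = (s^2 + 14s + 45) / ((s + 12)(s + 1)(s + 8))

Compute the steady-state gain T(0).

Set s = 0: T(0) = (45) / (96) = 15/32.

T(0) = 15/32 ≈ 0.4688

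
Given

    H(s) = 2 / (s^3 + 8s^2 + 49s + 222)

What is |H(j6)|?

|H(j6)| ≈ 0.01957

Substitute s = j6: numerator = 2, denominator = -66 + j78.
|H(j6)| = |2| / |-66 + j78| = 2 / 102.18 ≈ 0.01957.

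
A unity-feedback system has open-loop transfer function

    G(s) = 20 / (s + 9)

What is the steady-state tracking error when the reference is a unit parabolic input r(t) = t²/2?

G(s) has no poles at the origin.
This is a Type 0 system; Ka = lim_{s→0} s^2·G(s) = 0, so the steady-state error for a parabola input is infinite.

e_ss = ∞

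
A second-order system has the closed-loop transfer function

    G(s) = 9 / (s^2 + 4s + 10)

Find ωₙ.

ωₙ ≈ 3.162 rad/s

Compare the denominator to the standard form s^2 + 2ζωₙs + ωₙ².
ωₙ² = 10, so ωₙ = √10 ≈ 3.162 rad/s.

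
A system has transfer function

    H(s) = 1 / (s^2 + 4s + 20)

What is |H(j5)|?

Substitute s = j5: numerator = 1, denominator = -5 + j20.
|H(j5)| = |1| / |-5 + j20| = 1 / 20.616 ≈ 0.04851.

|H(j5)| ≈ 0.04851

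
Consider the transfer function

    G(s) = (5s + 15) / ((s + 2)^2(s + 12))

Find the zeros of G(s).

Set the numerator to zero: 5s + 15 = 0, i.e. 5·(s + 3) = 0.
So s = -3.

s = -3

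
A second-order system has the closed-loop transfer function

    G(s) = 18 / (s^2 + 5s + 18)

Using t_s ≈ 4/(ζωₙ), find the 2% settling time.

t_s ≈ 1.600 s

Comparing s^2 + 5s + 18 to s^2 + 2ζωₙs + ωₙ²: ωₙ = √18 ≈ 4.243 rad/s and ζ = 5/(2·√18) ≈ 0.5893.
ζωₙ = 5/2 = 2.5, so t_s ≈ 4/(ζωₙ) = 4/2.5 = 1.600 s.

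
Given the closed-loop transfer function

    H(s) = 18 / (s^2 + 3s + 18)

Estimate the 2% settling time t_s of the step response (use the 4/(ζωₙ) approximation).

t_s ≈ 2.667 s

Comparing s^2 + 3s + 18 to s^2 + 2ζωₙs + ωₙ²: ωₙ = √18 ≈ 4.243 rad/s and ζ = 3/(2·√18) ≈ 0.3536.
ζωₙ = 3/2 = 1.5, so t_s ≈ 4/(ζωₙ) = 4/1.5 ≈ 2.667 s.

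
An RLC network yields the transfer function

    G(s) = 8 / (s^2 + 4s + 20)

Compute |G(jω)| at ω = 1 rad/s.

|G(j1)| ≈ 0.4120

Substitute s = j1: numerator = 8, denominator = 19 + j4.
|G(j1)| = |8| / |19 + j4| = 8 / 19.416 ≈ 0.4120.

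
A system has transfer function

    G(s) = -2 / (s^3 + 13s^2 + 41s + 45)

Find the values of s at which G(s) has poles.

s = -9, -2 ± j

The poles are the roots of the denominator s^3 + 13s^2 + 41s + 45 = 0.
Trying s = -9: the polynomial evaluates to 0, so (s + 9) is a factor.
Dividing out leaves s^2 + 4s + 5 = 0.
The quadratic formula then gives s = -2 ± 1j.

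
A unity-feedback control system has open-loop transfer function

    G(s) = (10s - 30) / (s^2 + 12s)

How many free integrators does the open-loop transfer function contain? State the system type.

Type 1

Factor s from the denominator: s^2 + 12s = s·(s + 12).
There is 1 pole at the origin, so the system is Type 1.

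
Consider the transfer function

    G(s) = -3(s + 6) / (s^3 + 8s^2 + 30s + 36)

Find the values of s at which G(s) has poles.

The poles are the roots of the denominator s^3 + 8s^2 + 30s + 36 = 0.
Trying s = -2: the polynomial evaluates to 0, so (s + 2) is a factor.
Dividing out leaves s^2 + 6s + 18 = 0.
The quadratic formula then gives s = -3 ± 3j.

s = -3 + 3j, -3 - 3j, -2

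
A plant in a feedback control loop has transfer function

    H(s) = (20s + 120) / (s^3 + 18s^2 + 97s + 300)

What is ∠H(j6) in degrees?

At s = j6: numerator = 120 + j120, denominator = -348 + j366.
∠H = ∠num − ∠den = 45° − (133.56°) = -88.56°.

∠H(j6) ≈ -88.56°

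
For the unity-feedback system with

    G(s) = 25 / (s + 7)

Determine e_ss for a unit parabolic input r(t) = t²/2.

G(s) has no poles at the origin.
This is a Type 0 system; Ka = lim_{s→0} s^2·G(s) = 0, so the steady-state error for a parabola input is infinite.

e_ss = ∞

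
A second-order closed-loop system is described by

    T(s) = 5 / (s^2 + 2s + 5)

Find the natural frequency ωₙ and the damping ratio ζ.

Compare the denominator to the standard form s^2 + 2ζωₙs + ωₙ².
ωₙ² = 5, so ωₙ = √5 ≈ 2.236 rad/s.
2ζωₙ = 2, so ζ = 2/(2·√5) ≈ 0.4472.

ωₙ ≈ 2.236 rad/s, ζ ≈ 0.4472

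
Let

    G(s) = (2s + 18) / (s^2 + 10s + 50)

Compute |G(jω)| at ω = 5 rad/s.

Substitute s = j5: numerator = 18 + j10, denominator = 25 + j50.
|G(j5)| = |18 + j10| / |25 + j50| = 20.591 / 55.902 ≈ 0.3683.

|G(j5)| ≈ 0.3683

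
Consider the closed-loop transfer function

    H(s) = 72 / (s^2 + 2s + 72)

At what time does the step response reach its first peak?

t_p ≈ 0.3728 s

Comparing s^2 + 2s + 72 to s^2 + 2ζωₙs + ωₙ²: ωₙ = √72 ≈ 8.485 rad/s and ζ = 2/(2·√72) ≈ 0.1179.
ζωₙ = 2/2 = 1, so ω_d = ωₙ√(1−ζ²) = √(ωₙ² − (ζωₙ)²) = √(72 − 1²) = √71 ≈ 8.426 rad/s.
t_p = π/ω_d = π/8.426 ≈ 0.3728 s.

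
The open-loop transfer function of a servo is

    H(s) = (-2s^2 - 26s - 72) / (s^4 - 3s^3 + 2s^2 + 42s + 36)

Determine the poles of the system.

s = 3 + 3j, 3 - 3j, -2, -1

The poles are the roots of the denominator s^4 - 3s^3 + 2s^2 + 42s + 36 = 0.
Trying s = -2: the polynomial evaluates to 0, so (s + 2) is a factor.
Dividing out leaves s^3 - 5s^2 + 12s + 18 = 0.
This factors further as (s^2 - 6s + 18)(s + 1) = 0.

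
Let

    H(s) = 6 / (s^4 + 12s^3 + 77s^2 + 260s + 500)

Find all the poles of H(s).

The poles are the roots of the denominator s^4 + 12s^3 + 77s^2 + 260s + 500 = 0.
No real roots exist; factor into two real quadratics: (s^2 + 8s + 25)(s^2 + 4s + 20) = 0.
Each quadratic gives a conjugate pair via the quadratic formula.

s = -4 + 3j, -4 - 3j, -2 + 4j, -2 - 4j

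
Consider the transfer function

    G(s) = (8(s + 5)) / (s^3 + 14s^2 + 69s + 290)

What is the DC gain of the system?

G(0) = 4/29 ≈ 0.1379

Set s = 0: G(0) = (40) / (290) = 4/29.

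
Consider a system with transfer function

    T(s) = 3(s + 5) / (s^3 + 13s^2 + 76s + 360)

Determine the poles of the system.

The poles are the roots of the denominator s^3 + 13s^2 + 76s + 360 = 0.
Trying s = -9: the polynomial evaluates to 0, so (s + 9) is a factor.
Dividing out leaves s^2 + 4s + 40 = 0.
The quadratic formula then gives s = -2 ± 6j.

s = -2 + 6j, -2 - 6j, -9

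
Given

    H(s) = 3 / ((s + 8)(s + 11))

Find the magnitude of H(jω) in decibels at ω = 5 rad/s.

|H(j5)|_dB ≈ -31.6 dB

Substitute s = j5: numerator = 3, denominator = 63 + j95.
|H(j5)| = |3| / |63 + j95| = 3 / 113.99 ≈ 0.02632.
In decibels: 20·log₁₀(0.02632) ≈ -31.6 dB.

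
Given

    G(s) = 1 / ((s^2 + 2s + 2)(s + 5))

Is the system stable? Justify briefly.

stable

The poles can be read from the denominator factors: s = -1 ± j, -5.
Since all poles lie strictly in the left half-plane, the system is stable.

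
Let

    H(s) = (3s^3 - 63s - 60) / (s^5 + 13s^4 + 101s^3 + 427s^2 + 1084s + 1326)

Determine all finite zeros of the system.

s = -4, -1, 5

Set the numerator to zero: 3s^3 - 63s - 60 = 0, i.e. 3·(s^3 - 21s - 20) = 0.
Factoring: (s + 4)(s + 1)(s - 5) = 0.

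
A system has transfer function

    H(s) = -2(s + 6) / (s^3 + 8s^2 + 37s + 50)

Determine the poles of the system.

The poles are the roots of the denominator s^3 + 8s^2 + 37s + 50 = 0.
Trying s = -2: the polynomial evaluates to 0, so (s + 2) is a factor.
Dividing out leaves s^2 + 6s + 25 = 0.
The quadratic formula then gives s = -3 ± 4j.

s = -3 + 4j, -3 - 4j, -2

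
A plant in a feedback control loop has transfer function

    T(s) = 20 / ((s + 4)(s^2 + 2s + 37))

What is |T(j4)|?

Substitute s = j4: numerator = 20, denominator = 52 + j116.
|T(j4)| = |20| / |52 + j116| = 20 / 127.12 ≈ 0.1573.

|T(j4)| ≈ 0.1573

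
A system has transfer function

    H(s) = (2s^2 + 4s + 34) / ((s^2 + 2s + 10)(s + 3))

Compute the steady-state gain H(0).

H(0) = 17/15 ≈ 1.133

Set s = 0: H(0) = (34) / (30) = 17/15.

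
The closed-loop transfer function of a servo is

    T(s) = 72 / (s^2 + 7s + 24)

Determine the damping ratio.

ζ ≈ 0.7144

Compare the denominator to the standard form s^2 + 2ζωₙs + ωₙ².
ωₙ² = 24, so ωₙ = √24 ≈ 4.899 rad/s.
2ζωₙ = 7, so ζ = 7/(2·√24) ≈ 0.7144.
With ζ = 0.7144 the response is underdamped.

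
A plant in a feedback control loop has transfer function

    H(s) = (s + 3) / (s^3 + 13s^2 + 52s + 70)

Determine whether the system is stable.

stable

The denominator s^3 + 13s^2 + 52s + 70 factors as (s + 7)(s^2 + 6s + 10), giving poles at s = -7, -3 ± j.
Since all poles lie strictly in the left half-plane, the system is stable.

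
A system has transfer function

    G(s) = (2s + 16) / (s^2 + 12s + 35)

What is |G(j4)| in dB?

|G(j4)|_dB ≈ -9.21 dB

Substitute s = j4: numerator = 16 + j8, denominator = 19 + j48.
|G(j4)| = |16 + j8| / |19 + j48| = 17.889 / 51.624 ≈ 0.3465.
In decibels: 20·log₁₀(0.3465) ≈ -9.21 dB.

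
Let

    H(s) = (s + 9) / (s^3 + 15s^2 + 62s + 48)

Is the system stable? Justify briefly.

stable

The denominator s^3 + 15s^2 + 62s + 48 factors as (s + 6)(s + 1)(s + 8), giving poles at s = -6, -1, -8.
Since all poles lie strictly in the left half-plane, the system is stable.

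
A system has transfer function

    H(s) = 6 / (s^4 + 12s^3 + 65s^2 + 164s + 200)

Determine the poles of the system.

The poles are the roots of the denominator s^4 + 12s^3 + 65s^2 + 164s + 200 = 0.
No real roots exist; factor into two real quadratics: (s^2 + 8s + 25)(s^2 + 4s + 8) = 0.
Each quadratic gives a conjugate pair via the quadratic formula.

s = -4 + 3j, -4 - 3j, -2 + 2j, -2 - 2j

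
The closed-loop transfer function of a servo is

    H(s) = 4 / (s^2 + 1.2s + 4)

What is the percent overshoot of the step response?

%OS ≈ 37.2%

Comparing s^2 + 1.2s + 4 to s^2 + 2ζωₙs + ωₙ²: ωₙ = 2 rad/s and ζ = 1.2/(2·2) = 0.3.
%OS = 100·exp(−πζ/√(1−ζ²)) = 100·exp(−π·0.3/√(1−0.3²)) ≈ 37.2%.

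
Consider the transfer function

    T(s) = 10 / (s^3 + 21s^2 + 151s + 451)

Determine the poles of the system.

s = -5 + 4j, -5 - 4j, -11

The poles are the roots of the denominator s^3 + 21s^2 + 151s + 451 = 0.
Trying s = -11: the polynomial evaluates to 0, so (s + 11) is a factor.
Dividing out leaves s^2 + 10s + 41 = 0.
The quadratic formula then gives s = -5 ± 4j.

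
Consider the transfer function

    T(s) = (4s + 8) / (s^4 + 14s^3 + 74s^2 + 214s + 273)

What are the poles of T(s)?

The poles are the roots of the denominator s^4 + 14s^3 + 74s^2 + 214s + 273 = 0.
Trying s = -7: the polynomial evaluates to 0, so (s + 7) is a factor.
Dividing out leaves s^3 + 7s^2 + 25s + 39 = 0.
This factors further as (s^2 + 4s + 13)(s + 3) = 0.

s = -2 ± 3j, -7, -3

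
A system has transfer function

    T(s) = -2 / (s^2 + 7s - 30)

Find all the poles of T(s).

The poles are the roots of the denominator s^2 + 7s - 30 = 0.
Factoring: (s - 3)(s + 10) = 0, so s = 3 and s = -10.

s = 3, -10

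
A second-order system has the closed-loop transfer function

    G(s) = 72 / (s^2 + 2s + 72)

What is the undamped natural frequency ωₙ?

Compare the denominator to the standard form s^2 + 2ζωₙs + ωₙ².
ωₙ² = 72, so ωₙ = √72 ≈ 8.485 rad/s.

ωₙ ≈ 8.485 rad/s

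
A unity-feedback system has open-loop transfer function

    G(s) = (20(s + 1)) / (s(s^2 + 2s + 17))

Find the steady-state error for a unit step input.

G(s) has one pole at the origin.
This is a Type 1 system; for a step input the steady-state error is zero.

e_ss = 0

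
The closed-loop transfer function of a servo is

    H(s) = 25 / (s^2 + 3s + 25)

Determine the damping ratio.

ζ = 0.3

Compare the denominator to the standard form s^2 + 2ζωₙs + ωₙ².
ωₙ² = 25, so ωₙ = 5 rad/s.
2ζωₙ = 3, so ζ = 3/(2·5) = 0.3.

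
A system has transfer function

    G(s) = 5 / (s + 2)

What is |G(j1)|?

Substitute s = j1: numerator = 5, denominator = 2 + j1.
|G(j1)| = |5| / |2 + j1| = 5 / 2.2361 ≈ 2.236.

|G(j1)| ≈ 2.236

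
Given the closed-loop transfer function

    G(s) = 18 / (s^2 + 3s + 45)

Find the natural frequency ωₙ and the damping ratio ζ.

Compare the denominator to the standard form s^2 + 2ζωₙs + ωₙ².
ωₙ² = 45, so ωₙ = √45 ≈ 6.708 rad/s.
2ζωₙ = 3, so ζ = 3/(2·√45) ≈ 0.2236.
With ζ = 0.2236 the response is underdamped.

ωₙ ≈ 6.708 rad/s, ζ ≈ 0.2236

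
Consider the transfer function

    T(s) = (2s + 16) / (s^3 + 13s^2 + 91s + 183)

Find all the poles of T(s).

The poles are the roots of the denominator s^3 + 13s^2 + 91s + 183 = 0.
Trying s = -3: the polynomial evaluates to 0, so (s + 3) is a factor.
Dividing out leaves s^2 + 10s + 61 = 0.
The quadratic formula then gives s = -5 ± 6j.

s = -3, -5 + 6j, -5 - 6j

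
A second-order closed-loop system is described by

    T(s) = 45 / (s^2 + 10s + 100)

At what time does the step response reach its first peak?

t_p ≈ 0.3628 s

Comparing s^2 + 10s + 100 to s^2 + 2ζωₙs + ωₙ²: ωₙ = 10 rad/s and ζ = 10/(2·10) = 0.5.
ζωₙ = 10/2 = 5, so ω_d = ωₙ√(1−ζ²) = √(ωₙ² − (ζωₙ)²) = √(100 − 5²) = √75 ≈ 8.660 rad/s.
t_p = π/ω_d = π/8.660 ≈ 0.3628 s.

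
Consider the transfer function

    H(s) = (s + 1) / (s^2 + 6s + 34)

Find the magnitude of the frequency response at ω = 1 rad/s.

Substitute s = j1: numerator = 1 + j1, denominator = 33 + j6.
|H(j1)| = |1 + j1| / |33 + j6| = 1.4142 / 33.541 ≈ 0.04216.

|H(j1)| ≈ 0.04216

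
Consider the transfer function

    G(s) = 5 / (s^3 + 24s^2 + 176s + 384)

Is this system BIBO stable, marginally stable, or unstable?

stable

The denominator s^3 + 24s^2 + 176s + 384 factors as (s + 12)(s + 8)(s + 4), giving poles at s = -12, -8, -4.
Since all poles lie strictly in the left half-plane, the system is stable.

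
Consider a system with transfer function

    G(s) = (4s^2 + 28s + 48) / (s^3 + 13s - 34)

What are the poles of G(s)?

s = -1 ± 4j, 2

The poles are the roots of the denominator s^3 + 13s - 34 = 0.
Trying s = 2: the polynomial evaluates to 0, so (s - 2) is a factor.
Dividing out leaves s^2 + 2s + 17 = 0.
The quadratic formula then gives s = -1 ± 4j.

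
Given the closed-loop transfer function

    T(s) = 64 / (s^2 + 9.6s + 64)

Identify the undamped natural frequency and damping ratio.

ωₙ = 8 rad/s, ζ = 0.6

Compare the denominator to the standard form s^2 + 2ζωₙs + ωₙ².
ωₙ² = 64, so ωₙ = 8 rad/s.
2ζωₙ = 9.6, so ζ = 9.6/(2·8) = 0.6.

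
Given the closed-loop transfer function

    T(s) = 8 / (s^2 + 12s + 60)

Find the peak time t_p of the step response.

Comparing s^2 + 12s + 60 to s^2 + 2ζωₙs + ωₙ²: ωₙ = √60 ≈ 7.746 rad/s and ζ = 12/(2·√60) ≈ 0.7746.
ζωₙ = 12/2 = 6, so ω_d = ωₙ√(1−ζ²) = √(ωₙ² − (ζωₙ)²) = √(60 − 6²) = √24 ≈ 4.899 rad/s.
t_p = π/ω_d = π/4.899 ≈ 0.6413 s.

t_p ≈ 0.6413 s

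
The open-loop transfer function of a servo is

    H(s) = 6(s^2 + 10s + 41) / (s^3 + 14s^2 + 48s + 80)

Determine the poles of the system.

The poles are the roots of the denominator s^3 + 14s^2 + 48s + 80 = 0.
Trying s = -10: the polynomial evaluates to 0, so (s + 10) is a factor.
Dividing out leaves s^2 + 4s + 8 = 0.
The quadratic formula then gives s = -2 ± 2j.

s = -2 ± 2j, -10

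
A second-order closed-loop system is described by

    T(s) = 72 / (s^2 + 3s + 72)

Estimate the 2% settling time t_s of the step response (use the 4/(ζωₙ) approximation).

Comparing s^2 + 3s + 72 to s^2 + 2ζωₙs + ωₙ²: ωₙ = √72 ≈ 8.485 rad/s and ζ = 3/(2·√72) ≈ 0.1768.
ζωₙ = 3/2 = 1.5, so t_s ≈ 4/(ζωₙ) = 4/1.5 ≈ 2.667 s.

t_s ≈ 2.667 s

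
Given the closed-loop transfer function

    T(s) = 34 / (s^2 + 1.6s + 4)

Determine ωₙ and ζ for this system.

Compare the denominator to the standard form s^2 + 2ζωₙs + ωₙ².
ωₙ² = 4, so ωₙ = 2 rad/s.
2ζωₙ = 1.6, so ζ = 1.6/(2·2) = 0.4.

ωₙ = 2 rad/s, ζ = 0.4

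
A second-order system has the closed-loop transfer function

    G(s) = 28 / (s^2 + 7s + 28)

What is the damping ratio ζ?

Compare the denominator to the standard form s^2 + 2ζωₙs + ωₙ².
ωₙ² = 28, so ωₙ = √28 ≈ 5.292 rad/s.
2ζωₙ = 7, so ζ = 7/(2·√28) ≈ 0.6614.

ζ ≈ 0.6614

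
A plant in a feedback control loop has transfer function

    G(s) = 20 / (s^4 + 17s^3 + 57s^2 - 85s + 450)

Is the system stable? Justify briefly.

The denominator s^4 + 17s^3 + 57s^2 - 85s + 450 factors as (s^2 - 2s + 5)(s + 10)(s + 9), giving poles at s = 1 ± 2j, -10, -9.
Since the pole(s) at s = 1 ± 2j lie in the right half-plane, the system is unstable.

unstable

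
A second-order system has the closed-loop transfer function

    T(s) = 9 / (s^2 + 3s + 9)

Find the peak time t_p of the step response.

Comparing s^2 + 3s + 9 to s^2 + 2ζωₙs + ωₙ²: ωₙ = 3 rad/s and ζ = 3/(2·3) = 0.5.
ζωₙ = 3/2 = 1.5, so ω_d = ωₙ√(1−ζ²) = √(ωₙ² − (ζωₙ)²) = √(9 − 1.5²) = √6.75 ≈ 2.598 rad/s.
t_p = π/ω_d = π/2.598 ≈ 1.209 s.

t_p ≈ 1.209 s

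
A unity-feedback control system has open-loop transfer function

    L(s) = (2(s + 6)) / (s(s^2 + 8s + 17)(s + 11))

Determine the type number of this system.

The denominator has 1 factor of s at the origin (free integrator), so this is a Type 1 system.

Type 1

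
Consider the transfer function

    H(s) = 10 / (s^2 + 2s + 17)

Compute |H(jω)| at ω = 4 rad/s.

Substitute s = j4: numerator = 10, denominator = 1 + j8.
|H(j4)| = |10| / |1 + j8| = 10 / 8.0623 ≈ 1.240.

|H(j4)| ≈ 1.240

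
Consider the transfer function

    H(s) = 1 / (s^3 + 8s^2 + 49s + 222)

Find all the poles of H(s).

s = -1 ± 6j, -6

The poles are the roots of the denominator s^3 + 8s^2 + 49s + 222 = 0.
Trying s = -6: the polynomial evaluates to 0, so (s + 6) is a factor.
Dividing out leaves s^2 + 2s + 37 = 0.
The quadratic formula then gives s = -1 ± 6j.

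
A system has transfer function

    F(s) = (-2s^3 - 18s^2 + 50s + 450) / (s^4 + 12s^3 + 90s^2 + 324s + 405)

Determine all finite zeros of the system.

Set the numerator to zero: -2s^3 - 18s^2 + 50s + 450 = 0, i.e. -2·(s^3 + 9s^2 - 25s - 225) = 0.
Factoring: (s + 9)(s + 5)(s - 5) = 0.

s = -9, -5, 5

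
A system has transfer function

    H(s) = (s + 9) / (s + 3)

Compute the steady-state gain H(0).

H(0) = 3

Set s = 0: H(0) = (9) / (3) = 3.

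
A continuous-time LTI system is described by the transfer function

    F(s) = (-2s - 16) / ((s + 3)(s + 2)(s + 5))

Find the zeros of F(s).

s = -8

Set the numerator to zero: -2s - 16 = 0, i.e. -2·(s + 8) = 0.
So s = -8.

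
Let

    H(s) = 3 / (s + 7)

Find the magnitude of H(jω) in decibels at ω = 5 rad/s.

|H(j5)|_dB ≈ -9.15 dB

Substitute s = j5: numerator = 3, denominator = 7 + j5.
|H(j5)| = |3| / |7 + j5| = 3 / 8.6023 ≈ 0.3487.
In decibels: 20·log₁₀(0.3487) ≈ -9.15 dB.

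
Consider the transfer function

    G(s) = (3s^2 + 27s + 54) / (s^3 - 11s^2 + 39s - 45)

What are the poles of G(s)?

The poles are the roots of the denominator s^3 - 11s^2 + 39s - 45 = 0.
Trying s = 5: the polynomial evaluates to 0, so (s - 5) is a factor.
Dividing out leaves s^2 - 6s + 9 = 0.
Factoring the quadratic: (s - 3)^2 = 0.

s = 5, 3, 3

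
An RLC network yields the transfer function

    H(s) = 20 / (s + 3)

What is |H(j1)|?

Substitute s = j1: numerator = 20, denominator = 3 + j1.
|H(j1)| = |20| / |3 + j1| = 20 / 3.1623 ≈ 6.325.

|H(j1)| ≈ 6.325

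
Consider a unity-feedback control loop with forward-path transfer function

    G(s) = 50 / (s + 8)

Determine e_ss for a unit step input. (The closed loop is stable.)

e_ss = 0.1379

G(s) has no poles at the origin.
This is a Type 0 system. Kp = lim_{s→0} G(s) = 50/8 = 25/4.
e_ss = 1/(1 + Kp) = 1/(1 + 25/4) = 4/29 ≈ 0.1379.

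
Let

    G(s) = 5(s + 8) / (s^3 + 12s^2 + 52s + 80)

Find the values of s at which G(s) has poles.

s = -4 + 2j, -4 - 2j, -4

The poles are the roots of the denominator s^3 + 12s^2 + 52s + 80 = 0.
Trying s = -4: the polynomial evaluates to 0, so (s + 4) is a factor.
Dividing out leaves s^2 + 8s + 20 = 0.
The quadratic formula then gives s = -4 ± 2j.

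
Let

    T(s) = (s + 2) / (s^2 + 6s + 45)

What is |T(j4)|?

|T(j4)| ≈ 0.1188

Substitute s = j4: numerator = 2 + j4, denominator = 29 + j24.
|T(j4)| = |2 + j4| / |29 + j24| = 4.4721 / 37.643 ≈ 0.1188.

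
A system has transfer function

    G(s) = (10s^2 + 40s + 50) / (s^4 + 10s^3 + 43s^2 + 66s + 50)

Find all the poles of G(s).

s = -4 ± 3j, -1 ± j

The poles are the roots of the denominator s^4 + 10s^3 + 43s^2 + 66s + 50 = 0.
No real roots exist; factor into two real quadratics: (s^2 + 8s + 25)(s^2 + 2s + 2) = 0.
Each quadratic gives a conjugate pair via the quadratic formula.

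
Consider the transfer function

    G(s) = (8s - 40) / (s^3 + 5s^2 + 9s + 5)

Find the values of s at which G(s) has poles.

The poles are the roots of the denominator s^3 + 5s^2 + 9s + 5 = 0.
Trying s = -1: the polynomial evaluates to 0, so (s + 1) is a factor.
Dividing out leaves s^2 + 4s + 5 = 0.
The quadratic formula then gives s = -2 ± 1j.

s = -2 + j, -2 - j, -1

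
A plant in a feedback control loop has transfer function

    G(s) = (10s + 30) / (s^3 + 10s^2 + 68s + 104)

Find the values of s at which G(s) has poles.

s = -4 + 6j, -4 - 6j, -2

The poles are the roots of the denominator s^3 + 10s^2 + 68s + 104 = 0.
Trying s = -2: the polynomial evaluates to 0, so (s + 2) is a factor.
Dividing out leaves s^2 + 8s + 52 = 0.
The quadratic formula then gives s = -4 ± 6j.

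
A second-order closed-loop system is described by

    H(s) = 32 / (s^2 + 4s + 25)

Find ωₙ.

Compare the denominator to the standard form s^2 + 2ζωₙs + ωₙ².
ωₙ² = 25, so ωₙ = 5 rad/s.

ωₙ = 5 rad/s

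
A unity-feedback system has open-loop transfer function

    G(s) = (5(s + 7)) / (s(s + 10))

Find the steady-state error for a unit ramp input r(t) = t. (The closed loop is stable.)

e_ss = 0.2857

G(s) has one pole at the origin.
This is a Type 1 system. Kv = lim_{s→0} s·G(s) = 35/10 = 7/2.
e_ss = 1/Kv = 1/(7/2) = 2/7 ≈ 0.2857.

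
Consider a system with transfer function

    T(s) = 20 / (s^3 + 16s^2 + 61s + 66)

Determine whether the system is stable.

The denominator s^3 + 16s^2 + 61s + 66 factors as (s + 3)(s + 2)(s + 11), giving poles at s = -3, -2, -11.
Since all poles lie strictly in the left half-plane, the system is stable.

stable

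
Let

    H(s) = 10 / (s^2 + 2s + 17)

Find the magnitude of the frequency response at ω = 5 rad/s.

|H(j5)| ≈ 0.7809

Substitute s = j5: numerator = 10, denominator = -8 + j10.
|H(j5)| = |10| / |-8 + j10| = 10 / 12.806 ≈ 0.7809.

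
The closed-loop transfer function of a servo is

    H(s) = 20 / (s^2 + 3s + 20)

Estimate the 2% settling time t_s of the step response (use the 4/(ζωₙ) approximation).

t_s ≈ 2.667 s

Comparing s^2 + 3s + 20 to s^2 + 2ζωₙs + ωₙ²: ωₙ = √20 ≈ 4.472 rad/s and ζ = 3/(2·√20) ≈ 0.3354.
ζωₙ = 3/2 = 1.5, so t_s ≈ 4/(ζωₙ) = 4/1.5 ≈ 2.667 s.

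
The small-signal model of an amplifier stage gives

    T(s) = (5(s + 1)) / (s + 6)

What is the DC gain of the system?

Set s = 0: T(0) = (5) / (6) = 5/6.

T(0) = 5/6 ≈ 0.8333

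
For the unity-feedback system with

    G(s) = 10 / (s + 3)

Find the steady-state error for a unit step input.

e_ss = 0.2308

G(s) has no poles at the origin.
This is a Type 0 system. Kp = lim_{s→0} G(s) = 10/3.
e_ss = 1/(1 + Kp) = 1/(1 + 10/3) = 3/13 ≈ 0.2308.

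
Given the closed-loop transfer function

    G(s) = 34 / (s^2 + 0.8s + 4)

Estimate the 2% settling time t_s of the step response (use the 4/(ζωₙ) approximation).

t_s ≈ 10 s

Comparing s^2 + 0.8s + 4 to s^2 + 2ζωₙs + ωₙ²: ωₙ = 2 rad/s and ζ = 0.8/(2·2) = 0.2.
ζωₙ = 0.8/2 = 0.4, so t_s ≈ 4/(ζωₙ) = 4/0.4 = 10 s.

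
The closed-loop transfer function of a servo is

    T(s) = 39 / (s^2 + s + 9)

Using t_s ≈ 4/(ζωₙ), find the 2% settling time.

t_s ≈ 8 s

Comparing s^2 + s + 9 to s^2 + 2ζωₙs + ωₙ²: ωₙ = 3 rad/s and ζ = 1/(2·3) ≈ 0.1667.
ζωₙ = 1/2 = 0.5, so t_s ≈ 4/(ζωₙ) = 4/0.5 = 8 s.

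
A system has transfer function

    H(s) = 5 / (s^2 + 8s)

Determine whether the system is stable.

The denominator s^2 + 8s factors as s(s + 8), giving poles at s = 0, -8.
Since the simple pole(s) at s = 0 lie on the jω-axis with none in the right half-plane, the system is marginally stable.

marginally stable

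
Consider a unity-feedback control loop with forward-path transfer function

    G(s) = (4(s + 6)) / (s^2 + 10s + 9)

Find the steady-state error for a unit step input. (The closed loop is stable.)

G(s) has no poles at the origin.
This is a Type 0 system. Kp = lim_{s→0} G(s) = 24/9 = 8/3.
e_ss = 1/(1 + Kp) = 1/(1 + 8/3) = 3/11 ≈ 0.2727.

e_ss = 0.2727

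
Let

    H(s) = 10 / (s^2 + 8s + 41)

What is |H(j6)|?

Substitute s = j6: numerator = 10, denominator = 5 + j48.
|H(j6)| = |10| / |5 + j48| = 10 / 48.260 ≈ 0.2072.

|H(j6)| ≈ 0.2072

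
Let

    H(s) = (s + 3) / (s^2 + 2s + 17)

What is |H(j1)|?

|H(j1)| ≈ 0.1961

Substitute s = j1: numerator = 3 + j1, denominator = 16 + j2.
|H(j1)| = |3 + j1| / |16 + j2| = 3.1623 / 16.125 ≈ 0.1961.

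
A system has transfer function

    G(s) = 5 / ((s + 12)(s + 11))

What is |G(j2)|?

Substitute s = j2: numerator = 5, denominator = 128 + j46.
|G(j2)| = |5| / |128 + j46| = 5 / 136.01 ≈ 0.03676.

|G(j2)| ≈ 0.03676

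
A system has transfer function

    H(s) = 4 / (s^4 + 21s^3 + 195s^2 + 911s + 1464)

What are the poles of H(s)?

s = -5 + 6j, -5 - 6j, -3, -8

The poles are the roots of the denominator s^4 + 21s^3 + 195s^2 + 911s + 1464 = 0.
Trying s = -3: the polynomial evaluates to 0, so (s + 3) is a factor.
Dividing out leaves s^3 + 18s^2 + 141s + 488 = 0.
This factors further as (s^2 + 10s + 61)(s + 8) = 0.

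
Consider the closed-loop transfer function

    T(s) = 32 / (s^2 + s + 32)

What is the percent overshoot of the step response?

Comparing s^2 + s + 32 to s^2 + 2ζωₙs + ωₙ²: ωₙ = √32 ≈ 5.657 rad/s and ζ = 1/(2·√32) ≈ 0.08839.
%OS = 100·exp(−πζ/√(1−ζ²)) = 100·exp(−π·0.08839/√(1−0.08839²)) ≈ 75.7%.

%OS ≈ 75.7%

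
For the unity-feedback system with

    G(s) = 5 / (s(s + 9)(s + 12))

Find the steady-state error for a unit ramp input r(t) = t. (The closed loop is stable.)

e_ss = 21.60

G(s) has one pole at the origin.
This is a Type 1 system. Kv = lim_{s→0} s·G(s) = 5/108.
e_ss = 1/Kv = 1/(5/108) = 108/5 ≈ 21.60.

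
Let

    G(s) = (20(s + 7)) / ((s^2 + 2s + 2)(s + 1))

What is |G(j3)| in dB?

|G(j3)|_dB ≈ 14.4 dB

Substitute s = j3: numerator = 140 + j60, denominator = -25 - j15.
|G(j3)| = |140 + j60| / |-25 - j15| = 152.32 / 29.155 ≈ 5.224.
In decibels: 20·log₁₀(5.224) ≈ 14.4 dB.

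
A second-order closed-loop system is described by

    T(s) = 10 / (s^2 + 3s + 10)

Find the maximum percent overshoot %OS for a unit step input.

%OS ≈ 18.4%

Comparing s^2 + 3s + 10 to s^2 + 2ζωₙs + ωₙ²: ωₙ = √10 ≈ 3.162 rad/s and ζ = 3/(2·√10) ≈ 0.4743.
%OS = 100·exp(−πζ/√(1−ζ²)) = 100·exp(−π·0.4743/√(1−0.4743²)) ≈ 18.4%.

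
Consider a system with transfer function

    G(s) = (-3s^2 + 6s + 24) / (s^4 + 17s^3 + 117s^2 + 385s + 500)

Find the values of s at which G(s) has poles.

s = -4 + 3j, -4 - 3j, -5, -4

The poles are the roots of the denominator s^4 + 17s^3 + 117s^2 + 385s + 500 = 0.
Trying s = -5: the polynomial evaluates to 0, so (s + 5) is a factor.
Dividing out leaves s^3 + 12s^2 + 57s + 100 = 0.
This factors further as (s^2 + 8s + 25)(s + 4) = 0.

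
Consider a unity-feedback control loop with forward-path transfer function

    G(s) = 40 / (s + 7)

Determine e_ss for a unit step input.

G(s) has no poles at the origin.
This is a Type 0 system. Kp = lim_{s→0} G(s) = 40/7.
e_ss = 1/(1 + Kp) = 1/(1 + 40/7) = 7/47 ≈ 0.1489.

e_ss = 0.1489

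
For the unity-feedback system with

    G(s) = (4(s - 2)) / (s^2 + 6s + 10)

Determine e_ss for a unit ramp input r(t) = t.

e_ss = ∞

G(s) has no poles at the origin.
This is a Type 0 system; Kv = lim_{s→0} s·G(s) = 0, so the steady-state error for a ramp input is infinite.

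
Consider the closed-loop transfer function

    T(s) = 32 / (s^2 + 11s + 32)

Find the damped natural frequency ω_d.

ω_d ≈ 1.323 rad/s

Comparing s^2 + 11s + 32 to s^2 + 2ζωₙs + ωₙ²: ωₙ = √32 ≈ 5.657 rad/s and ζ = 11/(2·√32) ≈ 0.9723.
ζωₙ = 11/2 = 5.5, so ω_d = ωₙ√(1−ζ²) = √(ωₙ² − (ζωₙ)²) = √(32 − 5.5²) = √1.75 ≈ 1.323 rad/s.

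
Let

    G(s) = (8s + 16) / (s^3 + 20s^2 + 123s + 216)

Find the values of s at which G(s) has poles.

The poles are the roots of the denominator s^3 + 20s^2 + 123s + 216 = 0.
Trying s = -9: the polynomial evaluates to 0, so (s + 9) is a factor.
Dividing out leaves s^2 + 11s + 24 = 0.
Factoring the quadratic: (s + 3)(s + 8) = 0.

s = -9, -3, -8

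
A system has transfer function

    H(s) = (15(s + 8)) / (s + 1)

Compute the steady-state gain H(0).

H(0) = 120

Set s = 0: H(0) = (120) / (1) = 120.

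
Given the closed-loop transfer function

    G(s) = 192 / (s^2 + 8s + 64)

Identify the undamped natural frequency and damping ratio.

Compare the denominator to the standard form s^2 + 2ζωₙs + ωₙ².
ωₙ² = 64, so ωₙ = 8 rad/s.
2ζωₙ = 8, so ζ = 8/(2·8) = 0.5.

ωₙ = 8 rad/s, ζ = 0.5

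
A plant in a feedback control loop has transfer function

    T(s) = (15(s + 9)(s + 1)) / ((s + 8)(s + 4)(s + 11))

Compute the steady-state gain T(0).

T(0) = 135/352 ≈ 0.3835

At s = 0 each factor (s + a) contributes a and each (s^2 + bs + c) contributes c.
T(0) = 15·(9) · (1) / ((8) · (4) · (11)) = 135/352 = 135/352.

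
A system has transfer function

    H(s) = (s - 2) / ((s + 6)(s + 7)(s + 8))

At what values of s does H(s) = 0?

Set the numerator to zero: s - 2 = 0.
So s = 2.

s = 2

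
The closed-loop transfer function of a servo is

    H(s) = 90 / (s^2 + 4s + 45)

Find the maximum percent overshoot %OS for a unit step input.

%OS ≈ 37.5%

Comparing s^2 + 4s + 45 to s^2 + 2ζωₙs + ωₙ²: ωₙ = √45 ≈ 6.708 rad/s and ζ = 4/(2·√45) ≈ 0.2981.
%OS = 100·exp(−πζ/√(1−ζ²)) = 100·exp(−π·0.2981/√(1−0.2981²)) ≈ 37.5%.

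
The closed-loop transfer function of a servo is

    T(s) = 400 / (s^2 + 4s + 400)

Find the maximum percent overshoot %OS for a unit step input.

Comparing s^2 + 4s + 400 to s^2 + 2ζωₙs + ωₙ²: ωₙ = 20 rad/s and ζ = 4/(2·20) = 0.1.
%OS = 100·exp(−πζ/√(1−ζ²)) = 100·exp(−π·0.1/√(1−0.1²)) ≈ 72.9%.

%OS ≈ 72.9%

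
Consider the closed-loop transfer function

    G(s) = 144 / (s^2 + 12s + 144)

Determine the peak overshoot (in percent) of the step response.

Comparing s^2 + 12s + 144 to s^2 + 2ζωₙs + ωₙ²: ωₙ = 12 rad/s and ζ = 12/(2·12) = 0.5.
%OS = 100·exp(−πζ/√(1−ζ²)) = 100·exp(−π·0.5/√(1−0.5²)) ≈ 16.3%.

%OS ≈ 16.3%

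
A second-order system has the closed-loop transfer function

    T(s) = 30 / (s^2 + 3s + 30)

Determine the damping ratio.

Compare the denominator to the standard form s^2 + 2ζωₙs + ωₙ².
ωₙ² = 30, so ωₙ = √30 ≈ 5.477 rad/s.
2ζωₙ = 3, so ζ = 3/(2·√30) ≈ 0.2739.
With ζ = 0.2739 the response is underdamped.

ζ ≈ 0.2739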